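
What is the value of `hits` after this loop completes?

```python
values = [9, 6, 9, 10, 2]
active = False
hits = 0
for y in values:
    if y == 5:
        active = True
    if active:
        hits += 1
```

Count elements after first 5 in [9, 6, 9, 10, 2]
`hits` takes the values: 0

Answer: 0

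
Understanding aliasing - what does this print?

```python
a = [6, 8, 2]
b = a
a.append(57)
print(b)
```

Key concept: basic list aliasing.
Step by step:
`a = [6, 8, 2]` → a = [6, 8, 2]
`b = a` → b = [6, 8, 2] (same object as a)
`a.append(57)` → a = [6, 8, 2, 57] (same object as b); b = [6, 8, 2, 57] (same object as a)
`print(b)` → prints [6, 8, 2, 57]

Answer: [6, 8, 2, 57]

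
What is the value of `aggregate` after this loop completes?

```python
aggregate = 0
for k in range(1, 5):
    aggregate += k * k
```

Sum of squares 1² to 4² = 30
`aggregate` takes the values: 0 → 1 → 5 → 14 → 30

Answer: 30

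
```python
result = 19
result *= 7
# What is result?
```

Trace:
`result = 19` → result = 19
`result *= 7` → result = 133
So result = 133

Answer: 133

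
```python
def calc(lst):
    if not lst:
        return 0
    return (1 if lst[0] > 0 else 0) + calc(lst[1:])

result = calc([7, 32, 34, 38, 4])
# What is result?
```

Count of positive elements in [7, 32, 34, 38, 4] = 5

Answer: 5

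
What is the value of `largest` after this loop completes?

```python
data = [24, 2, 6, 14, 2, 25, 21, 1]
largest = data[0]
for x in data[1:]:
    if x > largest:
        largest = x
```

Maximum of [24, 2, 6, 14, 2, 25, 21, 1]
`largest` takes the values: 24 → 25

Answer: 25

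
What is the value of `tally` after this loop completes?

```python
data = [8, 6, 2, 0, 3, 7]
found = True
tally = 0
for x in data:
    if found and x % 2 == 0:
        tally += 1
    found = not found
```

Count even values at even positions
`tally` takes the values: 0 → 1 → 2

Answer: 2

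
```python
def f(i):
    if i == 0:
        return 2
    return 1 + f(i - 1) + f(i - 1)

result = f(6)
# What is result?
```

f(i) = 1 + 2·f(i-1), f(0)=2. Closed form: (2+1)·2^6 - 1 = 191.

Answer: 191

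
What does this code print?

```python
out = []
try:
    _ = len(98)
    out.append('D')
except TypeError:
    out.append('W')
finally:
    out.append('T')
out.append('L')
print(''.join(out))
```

Execution trace: 'W' (except TypeError) → 'T' (finally) → 'L' (after the try/except). Output: WTL

Answer: WTL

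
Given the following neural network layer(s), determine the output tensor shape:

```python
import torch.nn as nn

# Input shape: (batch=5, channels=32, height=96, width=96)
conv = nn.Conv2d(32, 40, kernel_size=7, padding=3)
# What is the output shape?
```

Input: (5, 32, 96, 96) -> Output: (5, 40, 96, 96)

Answer: (5, 40, 96, 96)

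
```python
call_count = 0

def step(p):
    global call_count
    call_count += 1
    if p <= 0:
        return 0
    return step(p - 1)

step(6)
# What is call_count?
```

Linear recursion stepping by 1: 7 calls from p=6 down to ≤0.

Answer: 7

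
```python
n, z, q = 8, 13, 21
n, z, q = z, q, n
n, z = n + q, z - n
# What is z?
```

Trace:
`n, z, q = 8, 13, 21` → n = 8; z = 13; q = 21
`n, z, q = z, q, n` → n = 13; z = 21; q = 8
`n, z = n + q, z - n` → n = 21; z = 8
So z = 8

Answer: 8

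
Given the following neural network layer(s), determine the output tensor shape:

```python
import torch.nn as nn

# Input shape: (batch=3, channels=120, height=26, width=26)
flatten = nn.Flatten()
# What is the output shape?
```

Input: (3, 120, 26, 26) -> Output: (3, 81120)

Answer: (3, 81120)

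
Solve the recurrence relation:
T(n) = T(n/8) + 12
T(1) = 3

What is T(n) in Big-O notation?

Each step divides n by 8 and adds 12. After log_8(n) steps we reach T(1)=3. So T(n) = 12·log_8(n) + 3 = O(log n).

Answer: O(log n)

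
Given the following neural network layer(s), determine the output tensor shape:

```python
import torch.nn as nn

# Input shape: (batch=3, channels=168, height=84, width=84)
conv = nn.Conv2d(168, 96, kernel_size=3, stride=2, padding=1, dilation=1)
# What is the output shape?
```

Input: (3, 168, 84, 84) -> Output: (3, 96, 42, 42)

Answer: (3, 96, 42, 42)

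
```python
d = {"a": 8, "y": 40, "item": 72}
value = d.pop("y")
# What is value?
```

Trace:
`d = {"a": 8, "y": 40, "item": 72}` → d = {'a': 8, 'y': 40, 'item': 72}
`value = d.pop("y")` → d = {'a': 8, 'item': 72}; value = 40
So value = 40

Answer: 40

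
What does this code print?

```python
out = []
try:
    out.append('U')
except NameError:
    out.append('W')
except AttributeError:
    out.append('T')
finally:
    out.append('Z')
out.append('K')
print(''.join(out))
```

Execution trace: 'U' (try body, no exception) → 'Z' (finally) → 'K' (after the try/except). Output: UZK

Answer: UZK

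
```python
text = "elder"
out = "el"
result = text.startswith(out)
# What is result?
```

Trace:
`text = "elder"` → text = 'elder'
`out = "el"` → out = 'el'
`result = text.startswith(out)` → result = True
So result = True

Answer: True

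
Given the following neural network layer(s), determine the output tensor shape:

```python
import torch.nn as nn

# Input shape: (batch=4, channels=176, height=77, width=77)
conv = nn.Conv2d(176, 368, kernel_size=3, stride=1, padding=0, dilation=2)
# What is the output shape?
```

Input: (4, 176, 77, 77) -> Output: (4, 368, 73, 73)

Answer: (4, 368, 73, 73)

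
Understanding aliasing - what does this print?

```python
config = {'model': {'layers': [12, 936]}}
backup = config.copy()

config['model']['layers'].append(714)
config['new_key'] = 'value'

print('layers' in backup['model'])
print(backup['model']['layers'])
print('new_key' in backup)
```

Key concept: shallow copy gotcha with nested dict.
Step by step:
`config = {'model': {'layers': [12, 936]}}` → config = {'model': {'layers': [12, 936]}}
`backup = config.copy()` → backup = {'model': {'layers': [12, 936]}}
`config['model']['layers'].append(714)` → config = {'model': {'layers': [12, 936, 714]}}; backup = {'model': {'layers': [12, 936, 714]}}
`config['new_key'] = 'value'` → config = {'model': {'layers': [12, 936, 714]}, 'new_key': 'value'}
`print('layers' in backup['model'])` → prints True
`print(backup['model']['layers'])` → prints [12, 936, 714]
`print('new_key' in backup)` → prints False

Answer:
True
[12, 936, 714]
False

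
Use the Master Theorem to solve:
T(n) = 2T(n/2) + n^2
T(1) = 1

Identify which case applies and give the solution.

a=2, b=2, f(n)=n^2. log_2(2) = 1. Since c=2 > 1 and the regularity condition holds (2(n/2)^2 = (2/2^2)n^2 with 2/2^2 < 1), Case 3 applies: T(n) = Θ(f(n)) = O(n^2).

Answer: O(n^2) - Case 3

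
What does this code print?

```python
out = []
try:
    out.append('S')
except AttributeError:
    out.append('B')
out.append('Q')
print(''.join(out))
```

Execution trace: 'S' (try body, no exception) → 'Q' (after the try/except). Output: SQ

Answer: SQ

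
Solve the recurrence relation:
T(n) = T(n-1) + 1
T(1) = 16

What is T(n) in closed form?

Unrolling: T(n) = T(1) + 1·(n-1) = 16 + 1(n-1) = n + 15.

Answer: T(n) = n + 15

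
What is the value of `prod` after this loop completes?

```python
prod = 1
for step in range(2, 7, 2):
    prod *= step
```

Product of even numbers 2 to 6
`prod` takes the values: 1 → 2 → 8 → 48

Answer: 48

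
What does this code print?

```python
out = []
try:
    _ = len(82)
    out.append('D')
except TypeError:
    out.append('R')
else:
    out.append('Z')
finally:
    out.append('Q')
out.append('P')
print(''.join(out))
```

Execution trace: 'R' (except TypeError) → 'Q' (finally) → 'P' (after the try/except). Output: RQP

Answer: RQP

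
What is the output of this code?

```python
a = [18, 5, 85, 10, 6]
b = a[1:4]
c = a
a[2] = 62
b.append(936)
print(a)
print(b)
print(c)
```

Key concept: slice vs alias.
Step by step:
`a = [18, 5, 85, 10, 6]` → a = [18, 5, 85, 10, 6]
`b = a[1:4]` → b = [5, 85, 10]
`c = a` → c = [18, 5, 85, 10, 6] (same object as a)
`a[2] = 62` → a = [18, 5, 62, 10, 6] (same object as c); c = [18, 5, 62, 10, 6] (same object as a)
`b.append(936)` → b = [5, 85, 10, 936]
`print(a)` → prints [18, 5, 62, 10, 6]
`print(b)` → prints [5, 85, 10, 936]
`print(c)` → prints [18, 5, 62, 10, 6]

Answer:
[18, 5, 62, 10, 6]
[5, 85, 10, 936]
[18, 5, 62, 10, 6]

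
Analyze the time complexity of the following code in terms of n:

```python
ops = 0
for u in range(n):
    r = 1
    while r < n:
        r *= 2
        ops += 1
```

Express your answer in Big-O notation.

Each loop level contributes: n × log n. Multiplying the contributions gives O(n log n).

Answer: O(n log n)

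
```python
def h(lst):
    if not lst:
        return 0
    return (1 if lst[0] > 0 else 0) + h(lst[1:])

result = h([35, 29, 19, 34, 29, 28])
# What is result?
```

Count of positive elements in [35, 29, 19, 34, 29, 28] = 6

Answer: 6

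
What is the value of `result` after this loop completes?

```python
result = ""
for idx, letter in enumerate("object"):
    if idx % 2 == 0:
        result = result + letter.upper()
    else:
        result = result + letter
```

Uppercase even positions in 'object'
`result` takes the values: "" → "O" → "Ob" → "ObJ" → "ObJe" → "ObJeC" → "ObJeCt"

Answer: "ObJeCt"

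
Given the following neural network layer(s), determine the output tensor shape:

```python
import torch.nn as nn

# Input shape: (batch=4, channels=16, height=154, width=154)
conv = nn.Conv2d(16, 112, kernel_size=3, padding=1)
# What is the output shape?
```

Input: (4, 16, 154, 154) -> Output: (4, 112, 154, 154)

Answer: (4, 112, 154, 154)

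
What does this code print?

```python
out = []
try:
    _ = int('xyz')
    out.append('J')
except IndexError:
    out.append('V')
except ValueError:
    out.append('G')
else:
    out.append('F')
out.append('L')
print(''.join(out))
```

Execution trace: 'G' (except ValueError) → 'L' (after the try/except). Output: GL

Answer: GL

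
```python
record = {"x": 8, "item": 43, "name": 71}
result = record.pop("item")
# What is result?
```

Trace:
`record = {"x": 8, "item": 43, "name": 71}` → record = {'x': 8, 'item': 43, 'name': 71}
`result = record.pop("item")` → record = {'x': 8, 'name': 71}; result = 43
So result = 43

Answer: 43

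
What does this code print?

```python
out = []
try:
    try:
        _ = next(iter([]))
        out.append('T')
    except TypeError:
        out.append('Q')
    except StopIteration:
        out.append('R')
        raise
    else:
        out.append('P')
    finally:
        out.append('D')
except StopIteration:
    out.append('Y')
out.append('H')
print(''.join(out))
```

Execution trace: 'R' (inner except StopIteration) → 'D' (inner finally) → 'Y' (outer except StopIteration) → 'H' (after the try/except). Output: RDYH

Answer: RDYH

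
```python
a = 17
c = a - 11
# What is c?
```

Trace:
`a = 17` → a = 17
`c = a - 11` → c = 6
So c = 6

Answer: 6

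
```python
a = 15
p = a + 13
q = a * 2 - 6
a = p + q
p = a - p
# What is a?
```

Trace:
`a = 15` → a = 15
`p = a + 13` → p = 28
`q = a * 2 - 6` → q = 24
`a = p + q` → a = 52
`p = a - p` → p = 24
So a = 52

Answer: 52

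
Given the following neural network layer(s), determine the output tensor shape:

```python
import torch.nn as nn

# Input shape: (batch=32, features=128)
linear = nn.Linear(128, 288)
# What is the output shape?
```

Input: (32, 128) -> Output: (32, 288)

Answer: (32, 288)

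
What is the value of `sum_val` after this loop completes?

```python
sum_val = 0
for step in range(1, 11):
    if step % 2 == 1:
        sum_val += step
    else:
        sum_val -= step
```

Add odd, subtract even
`sum_val` takes the values: 0 → 1 → -1 → 2 → -2 → 3 → -3 → 4 → -4 → 5 → -5

Answer: -5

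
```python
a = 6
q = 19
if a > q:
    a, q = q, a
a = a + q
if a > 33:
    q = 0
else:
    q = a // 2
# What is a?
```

Trace:
`a = 6` → a = 6
`q = 19` → q = 19
`if a > q: ...` → a > q is False → no variable changes
`a = a + q` → a = 25
`if a > 33: ...` → a > 33 is False, take else branch → q = 12
So a = 25

Answer: 25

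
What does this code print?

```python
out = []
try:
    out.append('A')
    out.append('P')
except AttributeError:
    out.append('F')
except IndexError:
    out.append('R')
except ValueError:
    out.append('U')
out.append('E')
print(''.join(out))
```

Execution trace: 'A' (try body) → 'P' (try body, no exception) → 'E' (after the try/except). Output: APE

Answer: APE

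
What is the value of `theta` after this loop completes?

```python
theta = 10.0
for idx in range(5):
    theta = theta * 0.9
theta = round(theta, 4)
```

Exponential decay: 10.0 * 0.9^5
`theta` takes the values: 10.0 → 9.0 → 8.1 → 7.29 → 6.561 → 5.9049

Answer: 5.9049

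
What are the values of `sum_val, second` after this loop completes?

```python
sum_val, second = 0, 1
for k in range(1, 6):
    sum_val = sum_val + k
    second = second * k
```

Sum and factorial of 1 to 5
`sum_val, second` takes the values: (0, 1) → (1, 1) → (3, 1) → (3, 2) → (6, 2) → (6, 6) → (10, 6) → (10, 24) → (15, 24) → (15, 120)

Answer: 15, 120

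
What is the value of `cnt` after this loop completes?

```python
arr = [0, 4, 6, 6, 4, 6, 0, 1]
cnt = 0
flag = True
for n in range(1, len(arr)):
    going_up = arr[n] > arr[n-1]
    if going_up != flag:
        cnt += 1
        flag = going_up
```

Count direction changes in [0, 4, 6, 6, 4, 6, 0, 1]
`cnt` takes the values: 0 → 1 → 2 → 3 → 4

Answer: 4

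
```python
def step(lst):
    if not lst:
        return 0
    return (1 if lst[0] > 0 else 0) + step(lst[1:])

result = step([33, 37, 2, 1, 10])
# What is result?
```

Count of positive elements in [33, 37, 2, 1, 10] = 5

Answer: 5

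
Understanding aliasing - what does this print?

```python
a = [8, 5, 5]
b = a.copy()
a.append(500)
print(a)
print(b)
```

Key concept: list.copy() creates independent copy.
Step by step:
`a = [8, 5, 5]` → a = [8, 5, 5]
`b = a.copy()` → b = [8, 5, 5]
`a.append(500)` → a = [8, 5, 5, 500]
`print(a)` → prints [8, 5, 5, 500]
`print(b)` → prints [8, 5, 5]

Answer:
[8, 5, 5, 500]
[8, 5, 5]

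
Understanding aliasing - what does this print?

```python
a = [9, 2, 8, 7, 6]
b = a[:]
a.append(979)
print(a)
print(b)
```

Key concept: slice [:] creates copy.
Step by step:
`a = [9, 2, 8, 7, 6]` → a = [9, 2, 8, 7, 6]
`b = a[:]` → b = [9, 2, 8, 7, 6]
`a.append(979)` → a = [9, 2, 8, 7, 6, 979]
`print(a)` → prints [9, 2, 8, 7, 6, 979]
`print(b)` → prints [9, 2, 8, 7, 6]

Answer:
[9, 2, 8, 7, 6, 979]
[9, 2, 8, 7, 6]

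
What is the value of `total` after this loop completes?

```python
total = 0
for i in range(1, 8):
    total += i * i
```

Sum of squares 1² to 7² = 140
`total` takes the values: 0 → 1 → 5 → 14 → 30 → 55 → 91 → 140

Answer: 140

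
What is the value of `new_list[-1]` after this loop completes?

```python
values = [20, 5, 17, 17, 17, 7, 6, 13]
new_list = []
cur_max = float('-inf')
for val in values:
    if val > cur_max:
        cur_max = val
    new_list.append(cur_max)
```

Running max ends at 20
`new_list` takes the values: [] → [20] → [20, 20] → [20, 20, 20] → [20, 20, 20, 20] → [20, 20, 20, 20, 20] → [20, 20, 20, 20, 20, 20] → [20, 20, 20, 20, 20, 20, 20] → [20, 20, 20, 20, 20, 20, 20, 20]
So `new_list[-1]` = 20

Answer: 20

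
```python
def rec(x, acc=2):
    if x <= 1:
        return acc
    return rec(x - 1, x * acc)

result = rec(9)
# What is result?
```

Accumulator trace (n, acc): (9, 2) -> (8, 18) -> (7, 144) -> (6, 1008) -> (5, 6048) -> (4, 30240) -> (3, 120960) -> (2, 362880) -> (1, 725760) -> return 725760

Answer: 725760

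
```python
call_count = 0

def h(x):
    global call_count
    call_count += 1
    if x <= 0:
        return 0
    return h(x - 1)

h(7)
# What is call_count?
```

Linear recursion stepping by 1: 8 calls from x=7 down to ≤0.

Answer: 8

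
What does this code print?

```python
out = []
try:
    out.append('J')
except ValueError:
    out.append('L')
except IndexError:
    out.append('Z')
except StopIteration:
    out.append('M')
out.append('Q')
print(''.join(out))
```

Execution trace: 'J' (try body, no exception) → 'Q' (after the try/except). Output: JQ

Answer: JQ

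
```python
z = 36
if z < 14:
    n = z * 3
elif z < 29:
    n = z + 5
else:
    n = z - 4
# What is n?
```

Trace:
`z = 36` → z = 36
`if z < 14: ...` → z < 14 is False, z < 29 is False, take else branch → n = 32
So n = 32

Answer: 32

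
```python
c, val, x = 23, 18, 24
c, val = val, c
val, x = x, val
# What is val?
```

Trace:
`c, val, x = 23, 18, 24` → c = 23; val = 18; x = 24
`c, val = val, c` → c = 18; val = 23
`val, x = x, val` → val = 24; x = 23
So val = 24

Answer: 24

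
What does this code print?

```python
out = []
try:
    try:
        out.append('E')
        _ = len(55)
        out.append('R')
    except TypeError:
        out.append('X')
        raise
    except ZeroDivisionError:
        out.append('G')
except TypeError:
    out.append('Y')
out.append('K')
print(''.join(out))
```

Execution trace: 'E' (inner try body) → 'X' (inner except TypeError) → 'Y' (outer except TypeError) → 'K' (after the try/except). Output: EXYK

Answer: EXYK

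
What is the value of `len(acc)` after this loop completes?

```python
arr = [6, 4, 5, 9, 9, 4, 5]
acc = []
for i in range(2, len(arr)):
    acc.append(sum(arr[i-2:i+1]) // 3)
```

Number of 3-element averages
`acc` takes the values: [] → [5] → [5, 6] → [5, 6, 7] → [5, 6, 7, 7] → [5, 6, 7, 7, 6]
So `len(acc)` = 5

Answer: 5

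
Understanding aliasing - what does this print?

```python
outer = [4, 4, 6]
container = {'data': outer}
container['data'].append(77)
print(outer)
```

Key concept: dict holds reference to list.
Step by step:
`outer = [4, 4, 6]` → outer = [4, 4, 6]
`container = {'data': outer}` → container = {'data': [4, 4, 6]}
`container['data'].append(77)` → outer = [4, 4, 6, 77]; container = {'data': [4, 4, 6, 77]}
`print(outer)` → prints [4, 4, 6, 77]

Answer: [4, 4, 6, 77]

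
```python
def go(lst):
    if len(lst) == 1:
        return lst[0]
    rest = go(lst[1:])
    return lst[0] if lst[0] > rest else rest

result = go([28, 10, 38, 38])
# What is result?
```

Recursive max over [28, 10, 38, 38] = 38

Answer: 38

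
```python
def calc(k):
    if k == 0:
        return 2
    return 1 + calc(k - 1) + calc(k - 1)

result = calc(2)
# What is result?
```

calc(k) = 1 + 2·calc(k-1), calc(0)=2. Closed form: (2+1)·2^2 - 1 = 11.

Answer: 11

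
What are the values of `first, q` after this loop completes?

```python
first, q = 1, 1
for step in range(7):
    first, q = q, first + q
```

Fibonacci: after 7 iterations
`first, q` takes the values: (1, 1) → (1, 2) → (2, 3) → (3, 5) → (5, 8) → (8, 13) → (13, 21) → (21, 34)

Answer: 21, 34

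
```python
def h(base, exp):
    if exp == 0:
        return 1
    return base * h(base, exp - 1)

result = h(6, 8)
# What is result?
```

h(6, 8) = 6 * 6 * 6 * 6 * 6 * 6 * 6 * 6 = 1679616

Answer: 1679616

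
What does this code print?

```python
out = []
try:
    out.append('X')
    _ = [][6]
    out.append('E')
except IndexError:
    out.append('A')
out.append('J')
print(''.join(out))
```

Execution trace: 'X' (try body) → 'A' (except IndexError) → 'J' (after the try/except). Output: XAJ

Answer: XAJ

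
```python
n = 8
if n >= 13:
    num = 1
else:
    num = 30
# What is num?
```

Trace:
`n = 8` → n = 8
`if n >= 13: ...` → n >= 13 is False, take else branch → num = 30
So num = 30

Answer: 30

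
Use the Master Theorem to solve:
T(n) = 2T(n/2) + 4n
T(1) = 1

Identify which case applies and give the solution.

a=2, b=2, f(n)=4n. log_2(2) = 1. Since c=1 = 1, Case 2 applies: T(n) = Θ(n^log_b(a) · log n) = O(n log n).

Answer: O(n log n) - Case 2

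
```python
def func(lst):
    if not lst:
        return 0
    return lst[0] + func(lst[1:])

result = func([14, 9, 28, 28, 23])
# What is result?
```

14 + 9 + 28 + 28 + 23 + 0 = 102

Answer: 102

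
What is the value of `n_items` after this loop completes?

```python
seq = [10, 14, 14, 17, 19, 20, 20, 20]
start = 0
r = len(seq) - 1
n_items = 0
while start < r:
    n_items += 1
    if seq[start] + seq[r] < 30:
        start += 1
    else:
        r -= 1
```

Steps to find pair summing to 30
`n_items` takes the values: 0 → 1 → 2 → 3 → 4 → 5 → 6 → 7

Answer: 7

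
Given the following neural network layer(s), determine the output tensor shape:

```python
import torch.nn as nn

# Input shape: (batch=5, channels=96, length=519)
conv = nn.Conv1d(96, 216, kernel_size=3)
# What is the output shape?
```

Input: (5, 96, 519) -> Output: (5, 216, 517)

Answer: (5, 216, 517)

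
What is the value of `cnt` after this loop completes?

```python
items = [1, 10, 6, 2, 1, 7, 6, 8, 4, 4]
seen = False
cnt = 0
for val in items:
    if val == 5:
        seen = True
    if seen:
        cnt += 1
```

Count elements after first 5 in [1, 10, 6, 2, 1, 7, 6, 8, 4, 4]
`cnt` takes the values: 0

Answer: 0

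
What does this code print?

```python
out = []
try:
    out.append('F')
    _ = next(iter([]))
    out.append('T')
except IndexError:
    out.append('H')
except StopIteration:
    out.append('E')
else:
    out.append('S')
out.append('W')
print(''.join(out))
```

Execution trace: 'F' (try body) → 'E' (except StopIteration) → 'W' (after the try/except). Output: FEW

Answer: FEW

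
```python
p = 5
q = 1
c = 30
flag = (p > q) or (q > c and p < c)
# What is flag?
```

Trace:
`p = 5` → p = 5
`q = 1` → q = 1
`c = 30` → c = 30
`flag = (p > q) or (q > c and p < c)` → flag = True
So flag = True

Answer: True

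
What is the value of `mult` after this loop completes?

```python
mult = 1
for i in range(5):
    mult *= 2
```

2^5 = 32
`mult` takes the values: 1 → 2 → 4 → 8 → 16 → 32

Answer: 32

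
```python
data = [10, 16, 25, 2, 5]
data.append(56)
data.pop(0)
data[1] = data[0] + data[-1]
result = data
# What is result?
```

Trace:
`data = [10, 16, 25, 2, 5]` → data = [10, 16, 25, 2, 5]
`data.append(56)` → data = [10, 16, 25, 2, 5, 56]
`data.pop(0)` → data = [16, 25, 2, 5, 56]
`data[1] = data[0] + data[-1]` → data = [16, 72, 2, 5, 56]
`result = data` → result = [16, 72, 2, 5, 56]
So result = [16, 72, 2, 5, 56]

Answer: [16, 72, 2, 5, 56]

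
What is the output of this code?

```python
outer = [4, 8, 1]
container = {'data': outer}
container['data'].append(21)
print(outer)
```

Key concept: dict holds reference to list.
Step by step:
`outer = [4, 8, 1]` → outer = [4, 8, 1]
`container = {'data': outer}` → container = {'data': [4, 8, 1]}
`container['data'].append(21)` → outer = [4, 8, 1, 21]; container = {'data': [4, 8, 1, 21]}
`print(outer)` → prints [4, 8, 1, 21]

Answer: [4, 8, 1, 21]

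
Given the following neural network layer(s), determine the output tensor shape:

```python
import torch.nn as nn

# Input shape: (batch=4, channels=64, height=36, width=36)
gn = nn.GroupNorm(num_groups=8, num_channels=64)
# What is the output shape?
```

Input: (4, 64, 36, 36) -> Output: (4, 64, 36, 36)

Answer: (4, 64, 36, 36)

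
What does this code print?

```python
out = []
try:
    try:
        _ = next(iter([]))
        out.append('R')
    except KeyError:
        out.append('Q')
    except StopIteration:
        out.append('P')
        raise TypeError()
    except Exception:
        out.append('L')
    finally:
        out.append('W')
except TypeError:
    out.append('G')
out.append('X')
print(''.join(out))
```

Execution trace: 'P' (inner except StopIteration) → 'W' (inner finally) → 'G' (outer except TypeError) → 'X' (after the try/except). Output: PWGX

Answer: PWGX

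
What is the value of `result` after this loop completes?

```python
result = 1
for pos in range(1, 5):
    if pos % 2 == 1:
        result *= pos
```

Product of odd numbers 1 to 4
`result` takes the values: 1 → 3

Answer: 3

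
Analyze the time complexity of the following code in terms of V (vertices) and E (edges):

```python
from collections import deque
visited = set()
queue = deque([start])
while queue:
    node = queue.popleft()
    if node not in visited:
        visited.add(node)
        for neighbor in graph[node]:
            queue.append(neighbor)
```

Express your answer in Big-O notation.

This is Breadth-first search on a graph. Time complexity: O(V + E).

Answer: O(V + E)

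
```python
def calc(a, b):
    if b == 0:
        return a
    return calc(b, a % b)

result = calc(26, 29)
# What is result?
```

calc(26, 29) -> calc(29, 26) -> calc(26, 3) -> calc(3, 2) -> calc(2, 1) -> calc(1, 0) -> 1

Answer: 1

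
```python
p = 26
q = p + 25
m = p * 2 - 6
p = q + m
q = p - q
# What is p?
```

Trace:
`p = 26` → p = 26
`q = p + 25` → q = 51
`m = p * 2 - 6` → m = 46
`p = q + m` → p = 97
`q = p - q` → q = 46
So p = 97

Answer: 97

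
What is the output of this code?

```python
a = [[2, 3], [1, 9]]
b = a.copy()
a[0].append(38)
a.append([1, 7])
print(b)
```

Key concept: shallow copy with nested lists.
Step by step:
`a = [[2, 3], [1, 9]]` → a = [[2, 3], [1, 9]]
`b = a.copy()` → b = [[2, 3], [1, 9]]
`a[0].append(38)` → a = [[2, 3, 38], [1, 9]]; b = [[2, 3, 38], [1, 9]]
`a.append([1, 7])` → a = [[2, 3, 38], [1, 9], [1, 7]]
`print(b)` → prints [[2, 3, 38], [1, 9]]

Answer: [[2, 3, 38], [1, 9]]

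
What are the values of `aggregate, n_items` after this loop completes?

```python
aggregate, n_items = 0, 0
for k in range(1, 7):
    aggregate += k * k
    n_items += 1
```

Sum of squares and count
`aggregate, n_items` takes the values: (0, 0) → (1, 0) → (1, 1) → (5, 1) → (5, 2) → (14, 2) → (14, 3) → (30, 3) → (30, 4) → (55, 4) → (55, 5) → (91, 5) → (91, 6)

Answer: 91, 6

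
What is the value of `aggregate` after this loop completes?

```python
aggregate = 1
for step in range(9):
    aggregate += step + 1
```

Start at 1, add 1 to 9 = 46
`aggregate` takes the values: 1 → 2 → 4 → 7 → 11 → 16 → 22 → 29 → 37 → 46

Answer: 46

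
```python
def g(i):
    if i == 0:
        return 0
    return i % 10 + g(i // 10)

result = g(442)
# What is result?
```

Sum of digits of 442: 2 + 4 + 4 = 10

Answer: 10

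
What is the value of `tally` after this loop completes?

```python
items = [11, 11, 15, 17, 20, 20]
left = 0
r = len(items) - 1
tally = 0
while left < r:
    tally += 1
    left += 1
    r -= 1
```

Iterations until pointers meet (list length 6)
`tally` takes the values: 0 → 1 → 2 → 3

Answer: 3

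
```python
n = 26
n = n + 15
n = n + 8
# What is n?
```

Trace:
`n = 26` → n = 26
`n = n + 15` → n = 41
`n = n + 8` → n = 49
So n = 49

Answer: 49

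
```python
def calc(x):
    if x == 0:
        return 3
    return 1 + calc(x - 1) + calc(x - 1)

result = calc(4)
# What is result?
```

calc(x) = 1 + 2·calc(x-1), calc(0)=3. Closed form: (3+1)·2^4 - 1 = 63.

Answer: 63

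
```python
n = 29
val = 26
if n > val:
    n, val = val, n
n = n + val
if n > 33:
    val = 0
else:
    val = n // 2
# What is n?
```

Trace:
`n = 29` → n = 29
`val = 26` → val = 26
`if n > val: ...` → n > val is True → n = 26; val = 29
`n = n + val` → n = 55
`if n > 33: ...` → n > 33 is True → val = 0
So n = 55

Answer: 55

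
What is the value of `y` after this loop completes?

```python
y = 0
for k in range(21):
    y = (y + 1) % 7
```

Increment mod 7, 21 times = 0
`y` takes the values: 0 → 1 → 2 → 3 → 4 → 5 → 6 → 0 → 1 → 2 → 3 → 4 → 5 → 6 → 0 → 1 → 2 → 3 → 4 → 5 → 6 → 0

Answer: 0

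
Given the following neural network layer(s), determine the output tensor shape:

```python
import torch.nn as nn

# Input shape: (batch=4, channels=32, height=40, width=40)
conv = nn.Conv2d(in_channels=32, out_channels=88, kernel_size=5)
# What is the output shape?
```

Input: (4, 32, 40, 40) -> Output: (4, 88, 36, 36)

Answer: (4, 88, 36, 36)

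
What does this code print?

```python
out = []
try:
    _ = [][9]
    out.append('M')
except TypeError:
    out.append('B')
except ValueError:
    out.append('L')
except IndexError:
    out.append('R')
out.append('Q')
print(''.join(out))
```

Execution trace: 'R' (except IndexError) → 'Q' (after the try/except). Output: RQ

Answer: RQ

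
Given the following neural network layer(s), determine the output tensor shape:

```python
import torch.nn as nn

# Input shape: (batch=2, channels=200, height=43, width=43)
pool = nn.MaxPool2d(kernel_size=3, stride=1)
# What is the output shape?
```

Input: (2, 200, 43, 43) -> Output: (2, 200, 41, 41)

Answer: (2, 200, 41, 41)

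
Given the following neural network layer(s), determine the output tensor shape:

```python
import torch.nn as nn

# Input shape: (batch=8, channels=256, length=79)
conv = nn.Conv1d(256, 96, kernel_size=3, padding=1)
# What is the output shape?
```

Input: (8, 256, 79) -> Output: (8, 96, 79)

Answer: (8, 96, 79)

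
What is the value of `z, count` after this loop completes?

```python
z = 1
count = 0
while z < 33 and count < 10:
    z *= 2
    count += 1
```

Double until >= 33 or 10 iterations
`z, count` takes the values: (1, 0) → (2, 0) → (2, 1) → (4, 1) → (4, 2) → (8, 2) → (8, 3) → (16, 3) → (16, 4) → (32, 4) → (32, 5) → (64, 5) → (64, 6)

Answer: 64, 6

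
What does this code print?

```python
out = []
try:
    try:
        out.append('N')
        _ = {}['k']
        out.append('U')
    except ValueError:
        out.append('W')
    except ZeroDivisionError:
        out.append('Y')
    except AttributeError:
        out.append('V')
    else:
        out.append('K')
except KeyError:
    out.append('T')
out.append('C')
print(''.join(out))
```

Execution trace: 'N' (try body) → 'T' (outer except KeyError) → 'C' (after the try/except). Output: NTC

Answer: NTC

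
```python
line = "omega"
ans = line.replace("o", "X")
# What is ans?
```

Trace:
`line = "omega"` → line = 'omega'
`ans = line.replace("o", "X")` → ans = 'Xmega'
So ans = 'Xmega'

Answer: 'Xmega'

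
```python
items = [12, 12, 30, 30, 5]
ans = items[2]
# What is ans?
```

Trace:
`items = [12, 12, 30, 30, 5]` → items = [12, 12, 30, 30, 5]
`ans = items[2]` → ans = 30
So ans = 30

Answer: 30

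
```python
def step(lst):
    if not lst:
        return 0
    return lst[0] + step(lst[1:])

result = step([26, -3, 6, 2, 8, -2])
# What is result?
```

26 + (-3) + 6 + 2 + 8 + (-2) + 0 = 37

Answer: 37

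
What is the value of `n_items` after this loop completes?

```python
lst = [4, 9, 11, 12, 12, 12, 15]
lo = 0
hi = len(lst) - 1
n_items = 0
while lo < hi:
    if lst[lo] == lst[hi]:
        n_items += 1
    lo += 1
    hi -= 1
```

Count matching pairs from ends
`n_items` takes the values: 0

Answer: 0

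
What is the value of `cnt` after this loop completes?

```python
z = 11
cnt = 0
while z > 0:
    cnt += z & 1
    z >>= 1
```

Count set bits in 11 (binary: 0b1011)
`cnt` takes the values: 0 → 1 → 2 → 3

Answer: 3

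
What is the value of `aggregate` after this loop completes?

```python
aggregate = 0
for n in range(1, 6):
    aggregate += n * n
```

Sum of squares 1² to 5² = 55
`aggregate` takes the values: 0 → 1 → 5 → 14 → 30 → 55

Answer: 55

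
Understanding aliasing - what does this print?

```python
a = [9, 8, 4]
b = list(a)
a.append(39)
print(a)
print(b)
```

Key concept: list() constructor creates copy.
Step by step:
`a = [9, 8, 4]` → a = [9, 8, 4]
`b = list(a)` → b = [9, 8, 4]
`a.append(39)` → a = [9, 8, 4, 39]
`print(a)` → prints [9, 8, 4, 39]
`print(b)` → prints [9, 8, 4]

Answer:
[9, 8, 4, 39]
[9, 8, 4]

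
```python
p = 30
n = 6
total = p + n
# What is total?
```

Trace:
`p = 30` → p = 30
`n = 6` → n = 6
`total = p + n` → total = 36
So total = 36

Answer: 36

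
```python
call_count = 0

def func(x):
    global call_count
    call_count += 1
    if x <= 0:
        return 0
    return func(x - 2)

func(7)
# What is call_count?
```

Linear recursion stepping by 2: 5 calls from x=7 down to ≤0.

Answer: 5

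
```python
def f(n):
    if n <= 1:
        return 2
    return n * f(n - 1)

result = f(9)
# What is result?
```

f(9) = 9 * 8 * 7 * 6 * 5 * 4 * 3 * 2 * 2 = 725760

Answer: 725760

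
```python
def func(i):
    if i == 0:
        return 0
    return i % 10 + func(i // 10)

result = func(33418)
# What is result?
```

Sum of digits of 33418: 8 + 1 + 4 + 3 + 3 = 19

Answer: 19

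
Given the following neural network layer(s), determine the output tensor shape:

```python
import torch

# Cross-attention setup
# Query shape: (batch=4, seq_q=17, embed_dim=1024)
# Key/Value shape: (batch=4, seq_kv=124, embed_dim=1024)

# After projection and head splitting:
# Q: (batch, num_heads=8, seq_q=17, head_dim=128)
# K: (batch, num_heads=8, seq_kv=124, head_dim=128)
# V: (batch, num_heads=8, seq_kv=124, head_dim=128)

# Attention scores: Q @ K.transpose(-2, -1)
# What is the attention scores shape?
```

Input: (4, 17, 1024) -> Output: (4, 8, 17, 124)

Answer: (4, 8, 17, 124)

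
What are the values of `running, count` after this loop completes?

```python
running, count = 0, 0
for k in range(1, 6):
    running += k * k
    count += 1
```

Sum of squares and count
`running, count` takes the values: (0, 0) → (1, 0) → (1, 1) → (5, 1) → (5, 2) → (14, 2) → (14, 3) → (30, 3) → (30, 4) → (55, 4) → (55, 5)

Answer: 55, 5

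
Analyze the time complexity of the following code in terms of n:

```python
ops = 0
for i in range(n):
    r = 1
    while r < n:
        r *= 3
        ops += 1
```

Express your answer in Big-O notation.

Each loop level contributes: n × log n. Multiplying the contributions gives O(n log n).

Answer: O(n log n)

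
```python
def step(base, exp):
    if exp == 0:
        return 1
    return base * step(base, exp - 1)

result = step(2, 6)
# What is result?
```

step(2, 6) = 2 * 2 * 2 * 2 * 2 * 2 = 64

Answer: 64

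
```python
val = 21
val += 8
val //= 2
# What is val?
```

Trace:
`val = 21` → val = 21
`val += 8` → val = 29
`val //= 2` → val = 14
So val = 14

Answer: 14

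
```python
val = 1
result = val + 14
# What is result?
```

Trace:
`val = 1` → val = 1
`result = val + 14` → result = 15
So result = 15

Answer: 15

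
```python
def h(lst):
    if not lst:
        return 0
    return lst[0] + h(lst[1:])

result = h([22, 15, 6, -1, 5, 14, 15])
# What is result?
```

22 + 15 + 6 + (-1) + 5 + 14 + 15 + 0 = 76

Answer: 76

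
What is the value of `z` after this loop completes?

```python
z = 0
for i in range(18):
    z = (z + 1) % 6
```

Increment mod 6, 18 times = 0
`z` takes the values: 0 → 1 → 2 → 3 → 4 → 5 → 0 → 1 → 2 → 3 → 4 → 5 → 0 → 1 → 2 → 3 → 4 → 5 → 0

Answer: 0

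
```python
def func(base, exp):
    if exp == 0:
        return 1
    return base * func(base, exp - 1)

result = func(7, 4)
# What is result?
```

func(7, 4) = 7 * 7 * 7 * 7 = 2401

Answer: 2401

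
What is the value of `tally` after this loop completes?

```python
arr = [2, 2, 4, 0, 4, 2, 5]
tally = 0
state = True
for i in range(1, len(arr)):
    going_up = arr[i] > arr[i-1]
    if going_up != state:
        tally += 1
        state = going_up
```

Count direction changes in [2, 2, 4, 0, 4, 2, 5]
`tally` takes the values: 0 → 1 → 2 → 3 → 4 → 5 → 6

Answer: 6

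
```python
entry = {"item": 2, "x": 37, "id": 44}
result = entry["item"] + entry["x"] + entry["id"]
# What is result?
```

Trace:
`entry = {"item": 2, "x": 37, "id": 44}` → entry = {'item': 2, 'x': 37, 'id': 44}
`result = entry["item"] + entry["x"] + entry["id"]` → result = 83
So result = 83

Answer: 83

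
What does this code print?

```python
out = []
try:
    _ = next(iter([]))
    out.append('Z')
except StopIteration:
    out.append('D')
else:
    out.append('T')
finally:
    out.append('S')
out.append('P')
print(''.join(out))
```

Execution trace: 'D' (except StopIteration) → 'S' (finally) → 'P' (after the try/except). Output: DSP

Answer: DSP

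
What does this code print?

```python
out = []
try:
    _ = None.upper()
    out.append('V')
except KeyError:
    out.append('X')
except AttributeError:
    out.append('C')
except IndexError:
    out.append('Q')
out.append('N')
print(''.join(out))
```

Execution trace: 'C' (except AttributeError) → 'N' (after the try/except). Output: CN

Answer: CN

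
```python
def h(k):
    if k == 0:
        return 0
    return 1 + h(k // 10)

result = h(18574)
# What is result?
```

Count of digits of 18574: 5

Answer: 5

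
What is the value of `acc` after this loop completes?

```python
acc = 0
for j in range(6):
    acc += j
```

Sum of 0 to 5 = 15
`acc` takes the values: 0 → 1 → 3 → 6 → 10 → 15

Answer: 15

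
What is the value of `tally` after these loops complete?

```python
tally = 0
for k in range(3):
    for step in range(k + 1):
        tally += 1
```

Triangle: 1 + 2 + ... + 3
`tally` takes the values: 0 → 1 → 2 → 3 → 4 → 5 → 6

Answer: 6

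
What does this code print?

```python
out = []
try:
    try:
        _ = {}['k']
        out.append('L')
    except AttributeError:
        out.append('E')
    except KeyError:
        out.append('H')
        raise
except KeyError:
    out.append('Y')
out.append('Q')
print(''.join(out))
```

Execution trace: 'H' (inner except KeyError) → 'Y' (outer except KeyError) → 'Q' (after the try/except). Output: HYQ

Answer: HYQ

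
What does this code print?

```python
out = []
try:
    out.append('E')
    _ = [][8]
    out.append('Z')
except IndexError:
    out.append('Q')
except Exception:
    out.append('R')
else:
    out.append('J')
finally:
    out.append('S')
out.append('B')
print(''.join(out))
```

Execution trace: 'E' (try body) → 'Q' (except IndexError) → 'S' (finally) → 'B' (after the try/except). Output: EQSB

Answer: EQSB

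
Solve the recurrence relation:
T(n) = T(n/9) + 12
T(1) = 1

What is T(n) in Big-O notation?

Each step divides n by 9 and adds 12. After log_9(n) steps we reach T(1)=1. So T(n) = 12·log_9(n) + 1 = O(log n).

Answer: O(log n)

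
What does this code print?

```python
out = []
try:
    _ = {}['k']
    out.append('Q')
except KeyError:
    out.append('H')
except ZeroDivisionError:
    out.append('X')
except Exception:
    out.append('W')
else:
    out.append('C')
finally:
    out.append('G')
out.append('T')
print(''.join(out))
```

Execution trace: 'H' (except KeyError) → 'G' (finally) → 'T' (after the try/except). Output: HGT

Answer: HGT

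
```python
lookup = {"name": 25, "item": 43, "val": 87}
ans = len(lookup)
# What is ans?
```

Trace:
`lookup = {"name": 25, "item": 43, "val": 87}` → lookup = {'name': 25, 'item': 43, 'val': 87}
`ans = len(lookup)` → ans = 3
So ans = 3

Answer: 3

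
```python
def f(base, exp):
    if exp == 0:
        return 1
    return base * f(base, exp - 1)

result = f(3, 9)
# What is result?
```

f(3, 9) = 3 * 3 * 3 * 3 * 3 * 3 * 3 * 3 * 3 = 19683

Answer: 19683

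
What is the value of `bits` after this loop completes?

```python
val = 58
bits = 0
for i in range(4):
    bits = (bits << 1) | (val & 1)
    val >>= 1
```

Reverse lowest 4 bits of 58
`bits` takes the values: 0 → 1 → 2 → 5

Answer: 5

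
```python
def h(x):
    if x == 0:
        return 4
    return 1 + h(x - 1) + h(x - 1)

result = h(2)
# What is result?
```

h(x) = 1 + 2·h(x-1), h(0)=4. Closed form: (4+1)·2^2 - 1 = 19.

Answer: 19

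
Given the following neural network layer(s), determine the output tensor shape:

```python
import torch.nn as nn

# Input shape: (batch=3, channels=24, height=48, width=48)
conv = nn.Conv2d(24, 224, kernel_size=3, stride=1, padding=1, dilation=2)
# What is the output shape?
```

Input: (3, 24, 48, 48) -> Output: (3, 224, 46, 46)

Answer: (3, 224, 46, 46)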